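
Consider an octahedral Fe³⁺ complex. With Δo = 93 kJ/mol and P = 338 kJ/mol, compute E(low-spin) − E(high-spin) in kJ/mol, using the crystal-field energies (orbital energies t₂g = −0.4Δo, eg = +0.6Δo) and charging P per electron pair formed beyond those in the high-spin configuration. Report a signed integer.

Fe is in group 8, so Fe³⁺ is d⁵ (8 − 3 = 5).
High-spin d⁵ fills as t₂g³ eg² with CFSE 3(−0.4) + 2(+0.6) = 0.0Δo = 0 kJ/mol.
For low-spin the configuration is t₂g⁵ eg⁰: orbital energy -2.0 × 93 = -186 kJ/mol, and 2 additional pairs relative to high-spin add 676 kJ/mol, giving 490 kJ/mol.
E(LS) − E(HS) = 490 − (0) = 490 kJ/mol.

490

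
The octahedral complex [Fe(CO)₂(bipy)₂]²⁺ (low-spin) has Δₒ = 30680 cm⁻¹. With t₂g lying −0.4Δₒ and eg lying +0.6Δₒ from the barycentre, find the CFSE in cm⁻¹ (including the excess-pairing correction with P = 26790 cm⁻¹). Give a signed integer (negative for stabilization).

Ligand charges: 2×(+0) from CO and 2×(+0) from bipy sum to +0; with overall charge +2, Fe is +2.
Fe²⁺: group 8, so d-count = 8 − 2 = 6.
The d⁶ electrons fill as t₂g⁶ eg⁰.
CFSE(orbital) = 6×(-0.4Δₒ) + 0×(0.6Δₒ) = -2.4Δₒ; with Δₒ = 30680 cm⁻¹ that is -73632 cm⁻¹.
High-spin d⁶ would be t₂g⁴ eg² with 1 pair; low-spin has 3, so 2 excess pairs cost +2P = +53580 cm⁻¹.
Combining: -73632 + 53580 = -20052 cm⁻¹.

-20052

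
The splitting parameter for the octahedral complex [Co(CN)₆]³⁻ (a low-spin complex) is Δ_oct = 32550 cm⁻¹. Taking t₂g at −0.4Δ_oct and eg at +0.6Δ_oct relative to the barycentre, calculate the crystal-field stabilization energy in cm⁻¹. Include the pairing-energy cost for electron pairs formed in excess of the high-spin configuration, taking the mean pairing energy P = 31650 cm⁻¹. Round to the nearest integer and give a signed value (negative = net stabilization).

-14820

Each CN⁻ contributes -1; 6 × (-1) = -6. With overall charge -3, Co is in the +3 oxidation state.
Co is in group 9, so Co³⁺ is d⁶ (9 − 3 = 6).
The d⁶ electrons fill as t₂g⁶ eg⁰.
Orbital CFSE = 6(-0.4) + 0(0.6) = -2.4Δ_oct = -2.4 × 32550 = -78120 cm⁻¹.
Relative to high-spin t₂g⁴ eg² (1 paired), the low-spin configuration has 2 additional pairs, contributing +2 × 31650 = +63300 cm⁻¹.
Net CFSE = -78120 + 63300 = -14820 cm⁻¹.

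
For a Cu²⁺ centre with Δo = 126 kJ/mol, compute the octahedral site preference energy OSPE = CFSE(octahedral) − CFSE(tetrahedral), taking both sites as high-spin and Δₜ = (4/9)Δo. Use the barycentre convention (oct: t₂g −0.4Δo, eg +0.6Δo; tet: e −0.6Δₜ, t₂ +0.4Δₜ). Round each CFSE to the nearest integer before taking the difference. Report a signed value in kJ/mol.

-54

Cu is in group 11, so Cu²⁺ is d⁹ (11 − 2 = 9).
In an octahedral site d⁹ (HS) is t2g^6 e_g^3, giving CFSE(oct) = -0.6Δo = -76 kJ/mol.
Tetrahedral: e^4 t2^5, CFSE = 4(−0.6) + 5(+0.4) = -0.4Δₜ = -0.4 × (4/9) × 126 = -22 kJ/mol.
OSPE = -76 − (-22) = -54 kJ/mol.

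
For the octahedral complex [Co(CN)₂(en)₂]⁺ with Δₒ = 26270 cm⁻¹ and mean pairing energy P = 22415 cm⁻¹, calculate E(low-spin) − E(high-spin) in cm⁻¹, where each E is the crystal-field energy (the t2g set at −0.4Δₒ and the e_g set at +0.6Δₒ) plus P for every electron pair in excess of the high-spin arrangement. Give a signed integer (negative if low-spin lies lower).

-7710

Ligand charges: 2×(-1) from CN⁻ and 2×(+0) from en sum to -2; with overall charge +1, Co is +3.
Co is in group 9, so Co³⁺ is d⁶ (9 − 3 = 6).
In the high-spin limit (t2g^4 e_g^2) the orbital term is -0.4Δₒ = -10508 cm⁻¹, with no excess pairing.
Low-spin: t2g^6 e_g^0, orbital CFSE = -2.4Δₒ = -63048 cm⁻¹; plus 2 excess pairs × P = +44830 cm⁻¹; total -18218 cm⁻¹.
The difference is -18218 − (-10508) = -7710 cm⁻¹, so low-spin lies lower.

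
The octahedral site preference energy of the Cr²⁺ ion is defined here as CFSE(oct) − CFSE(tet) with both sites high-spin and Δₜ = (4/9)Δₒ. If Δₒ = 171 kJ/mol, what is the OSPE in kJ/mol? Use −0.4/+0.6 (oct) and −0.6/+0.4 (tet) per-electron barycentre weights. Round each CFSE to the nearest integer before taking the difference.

Group 6 minus oxidation state +2 gives a d⁴ configuration for Cr²⁺.
In an octahedral site d⁴ (HS) is t₂g³ eg¹, giving CFSE(oct) = -0.6Δₒ = -103 kJ/mol.
In a tetrahedral site the filling is e² t₂²: CFSE(tet) = -0.4Δₜ = -0.4 × (4/9)(171) = -30 kJ/mol.
OSPE = CFSE(oct) − CFSE(tet) = -103 − (-30) = -73 kJ/mol.

-73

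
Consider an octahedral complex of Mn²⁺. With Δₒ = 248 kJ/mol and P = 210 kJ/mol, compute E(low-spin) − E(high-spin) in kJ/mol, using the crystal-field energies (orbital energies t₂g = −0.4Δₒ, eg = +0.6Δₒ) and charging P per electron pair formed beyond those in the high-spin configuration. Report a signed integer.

-76

Mn is in group 7, so Mn²⁺ is d⁵ (7 − 2 = 5).
High-spin: t₂g³ eg², CFSE = 0.0Δₒ = 0 kJ/mol.
Low-spin t₂g⁵ eg⁰ gives -2.0Δₒ = -496 kJ/mol, but forming 2 extra pairs costs 2P = 420 kJ/mol, so E(LS) = -496 + 420 = -76 kJ/mol.
Thus E(LS) − E(HS) = -76 kJ/mol.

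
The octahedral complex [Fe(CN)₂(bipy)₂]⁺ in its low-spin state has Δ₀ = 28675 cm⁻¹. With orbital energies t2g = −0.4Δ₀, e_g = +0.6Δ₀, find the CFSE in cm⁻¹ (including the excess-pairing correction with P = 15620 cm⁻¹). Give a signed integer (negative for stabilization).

-26110

Ligand charges: 2×(-1) from CN⁻ and 2×(+0) from bipy sum to -2; with overall charge +1, Fe is +3.
Fe sits in group 8; removing 3 electrons leaves Fe³⁺ with 8 − 3 = 5 d electrons.
Electron filling gives t2g^5 e_g^0.
The orbital stabilization is -2.0Δ₀ = -2.0 × 28675 = -57350 cm⁻¹.
High-spin d⁵ would be t2g^3 e_g^2 with 0 pairs; low-spin has 2, so 2 excess pairs cost +2P = +31240 cm⁻¹.
Overall CFSE = -57350 + 31240 = -26110 cm⁻¹.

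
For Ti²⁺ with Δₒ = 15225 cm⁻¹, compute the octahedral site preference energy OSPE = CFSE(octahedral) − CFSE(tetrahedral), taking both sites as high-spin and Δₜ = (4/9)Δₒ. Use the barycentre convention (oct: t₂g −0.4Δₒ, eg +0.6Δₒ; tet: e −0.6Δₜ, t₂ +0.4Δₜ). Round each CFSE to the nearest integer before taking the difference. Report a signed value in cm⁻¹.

-4060

Ti sits in group 4; removing 2 electrons leaves Ti²⁺ with 4 − 2 = 2 d electrons.
Octahedral high-spin t₂g² eg⁰: CFSE = -0.8 × 15225 = -12180 cm⁻¹.
Tetrahedral: e² t₂⁰, CFSE = 2(−0.6) + 0(+0.4) = -1.2Δₜ = -1.2 × (4/9) × 15225 = -8120 cm⁻¹.
Subtracting, OSPE = -12180 − (-8120) = -4060 cm⁻¹.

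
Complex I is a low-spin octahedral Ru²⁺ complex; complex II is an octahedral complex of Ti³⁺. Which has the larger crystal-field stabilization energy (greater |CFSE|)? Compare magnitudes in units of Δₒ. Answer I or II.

I

I: Group 8 minus oxidation state +2 gives a d⁶ configuration for Ru²⁺; t2g^6 e_g^0, CFSE = -2.4Δₒ.
II: Group 4 minus oxidation state +3 gives a d¹ configuration for Ti³⁺; t₂g¹ eg⁰, CFSE = -0.4Δₒ.
So I has the larger |CFSE|.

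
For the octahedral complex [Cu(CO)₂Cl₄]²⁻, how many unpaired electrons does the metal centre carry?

1

Ligand charges: 2×(+0) from CO and 4×(-1) from Cl⁻ sum to -4; with overall charge -2, Cu is +2.
Group 11 minus oxidation state +2 gives a d⁹ configuration for Cu²⁺.
Configuration: t₂g⁶ eg³, giving 1 unpaired electron.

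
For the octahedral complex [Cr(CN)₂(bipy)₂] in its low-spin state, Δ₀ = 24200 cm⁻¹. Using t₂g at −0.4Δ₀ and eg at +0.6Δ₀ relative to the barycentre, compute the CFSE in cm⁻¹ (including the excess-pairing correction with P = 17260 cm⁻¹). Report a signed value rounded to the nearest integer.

-21460

Ligand charges: 2×(-1) from CN⁻ and 2×(+0) from bipy sum to -2; with overall charge +0, Cr is +2.
Cr sits in group 6; removing 2 electrons leaves Cr²⁺ with 6 − 2 = 4 d electrons.
Electron filling gives t₂g⁴ eg⁰.
CFSE(orbital) = 4×(-0.4Δ₀) + 0×(0.6Δ₀) = -1.6Δ₀; with Δ₀ = 24200 cm⁻¹ that is -38720 cm⁻¹.
Pairing penalty: 1 pair vs 0 in the high-spin reference → 1 extra × P = 17260 cm⁻¹.
Combining: -38720 + 17260 = -21460 cm⁻¹.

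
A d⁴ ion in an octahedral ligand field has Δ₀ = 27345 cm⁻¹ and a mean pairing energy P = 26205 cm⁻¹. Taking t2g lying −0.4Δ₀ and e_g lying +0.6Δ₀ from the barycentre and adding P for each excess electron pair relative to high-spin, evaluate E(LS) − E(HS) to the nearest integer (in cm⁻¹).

High-spin: t2g^3 e_g^1, CFSE = -0.6Δ₀ = -16407 cm⁻¹.
Low-spin: t2g^4 e_g^0, orbital CFSE = -1.6Δ₀ = -43752 cm⁻¹; plus 1 excess pair × P = +26205 cm⁻¹; total -17547 cm⁻¹.
E(LS) − E(HS) = -17547 − (-16407) = -1140 cm⁻¹.

-1140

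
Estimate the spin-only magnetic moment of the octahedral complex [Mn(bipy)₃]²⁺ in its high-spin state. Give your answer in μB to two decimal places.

bipy is neutral, so the +2 overall charge sits on Mn: oxidation state +2.
Group 7 minus oxidation state +2 gives a d⁵ configuration for Mn²⁺.
Configuration: t2g^3 e_g^2 → 5 unpaired electrons.
μ(spin-only) = √[5(5+2)] = √35 ≈ 5.92 μB.

5.92 μB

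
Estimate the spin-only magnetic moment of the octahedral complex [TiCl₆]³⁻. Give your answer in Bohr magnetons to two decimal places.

1.73 Bohr magnetons

Each Cl⁻ contributes -1; 6 × (-1) = -6. With overall charge -3, Ti is in the +3 oxidation state.
Ti sits in group 4; removing 3 electrons leaves Ti³⁺ with 4 − 3 = 1 d electrons.
For octahedral d¹ the high- and low-spin configurations coincide.
Configuration: t₂g¹ eg⁰ → 1 unpaired electron.
μ(spin-only) = √[1(1+2)] = √3 ≈ 1.73 Bohr magnetons.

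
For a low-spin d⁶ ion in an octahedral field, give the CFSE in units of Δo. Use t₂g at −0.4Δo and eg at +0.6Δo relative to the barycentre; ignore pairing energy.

Configuration: t₂g⁶ eg⁰.
CFSE = 6(-0.4Δo) + 0(0.6Δo) = -2.4Δo + 0.0Δo = -2.4Δo.

-2.4 Δo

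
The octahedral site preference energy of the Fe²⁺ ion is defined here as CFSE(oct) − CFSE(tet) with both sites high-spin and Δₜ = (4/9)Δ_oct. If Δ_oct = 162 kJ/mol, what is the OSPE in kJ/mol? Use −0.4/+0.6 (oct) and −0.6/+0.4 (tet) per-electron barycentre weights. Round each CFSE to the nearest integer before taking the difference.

Group 8 minus oxidation state +2 gives a d⁶ configuration for Fe²⁺.
In an octahedral site d⁶ (HS) is t₂g⁴ eg², giving CFSE(oct) = -0.4Δ_oct = -65 kJ/mol.
In a tetrahedral site the filling is e³ t₂³: CFSE(tet) = -0.6Δₜ = -0.6 × (4/9)(162) = -43 kJ/mol.
OSPE = CFSE(oct) − CFSE(tet) = -65 − (-43) = -22 kJ/mol.

-22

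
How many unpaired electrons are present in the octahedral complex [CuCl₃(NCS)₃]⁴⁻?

1

Ligand charges: 3×(-1) from Cl⁻ and 3×(-1) from NCS⁻ sum to -6; with overall charge -4, Cu is +2.
Cu sits in group 11; removing 2 electrons leaves Cu²⁺ with 11 − 2 = 9 d electrons.
Configuration: t2g^6 e_g^3, giving 1 unpaired electron.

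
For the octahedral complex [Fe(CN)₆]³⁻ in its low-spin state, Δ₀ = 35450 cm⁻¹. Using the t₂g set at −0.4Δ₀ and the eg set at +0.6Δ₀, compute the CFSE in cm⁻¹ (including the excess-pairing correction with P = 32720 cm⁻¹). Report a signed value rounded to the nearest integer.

Each CN⁻ contributes -1; 6 × (-1) = -6. With overall charge -3, Fe is in the +3 oxidation state.
Fe is in group 8, so Fe³⁺ is d⁵ (8 − 3 = 5).
Electron filling gives t₂g⁵ eg⁰.
Orbital CFSE = 5(-0.4) + 0(0.6) = -2.0Δ₀ = -2.0 × 35450 = -70900 cm⁻¹.
Pairing penalty: 2 pairs vs 0 in the high-spin reference → 2 extra × P = 65440 cm⁻¹.
Combining: -70900 + 65440 = -5460 cm⁻¹.

-5460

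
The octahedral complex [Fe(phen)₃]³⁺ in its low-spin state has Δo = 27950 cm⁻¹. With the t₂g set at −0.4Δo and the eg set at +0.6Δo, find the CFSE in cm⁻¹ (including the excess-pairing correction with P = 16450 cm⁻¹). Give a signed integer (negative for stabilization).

phen is neutral, so the +3 overall charge sits on Fe: oxidation state +3.
Fe sits in group 8; removing 3 electrons leaves Fe³⁺ with 8 − 3 = 5 d electrons.
Configuration: t₂g⁵ eg⁰.
CFSE(orbital) = 5×(-0.4Δo) + 0×(0.6Δo) = -2.0Δo; with Δo = 27950 cm⁻¹ that is -55900 cm⁻¹.
Pairing penalty: 2 pairs vs 0 in the high-spin reference → 2 extra × P = 32900 cm⁻¹.
Overall CFSE = -55900 + 32900 = -23000 cm⁻¹.

-23000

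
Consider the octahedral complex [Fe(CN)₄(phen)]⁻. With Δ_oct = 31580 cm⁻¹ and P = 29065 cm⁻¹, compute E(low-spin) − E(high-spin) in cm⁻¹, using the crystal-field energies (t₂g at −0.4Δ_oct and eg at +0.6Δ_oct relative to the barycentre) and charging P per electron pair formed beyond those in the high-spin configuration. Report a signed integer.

-5030

Ligand charges: 4×(-1) from CN⁻ and 1×(+0) from phen sum to -4; with overall charge -1, Fe is +3.
Fe³⁺: group 8, so d-count = 8 − 3 = 5.
High-spin: t₂g³ eg², CFSE = 0.0Δ_oct = 0 cm⁻¹.
For low-spin the configuration is t₂g⁵ eg⁰: orbital energy -2.0 × 31580 = -63160 cm⁻¹, and 2 additional pairs relative to high-spin add 58130 cm⁻¹, giving -5030 cm⁻¹.
Thus E(LS) − E(HS) = -5030 cm⁻¹.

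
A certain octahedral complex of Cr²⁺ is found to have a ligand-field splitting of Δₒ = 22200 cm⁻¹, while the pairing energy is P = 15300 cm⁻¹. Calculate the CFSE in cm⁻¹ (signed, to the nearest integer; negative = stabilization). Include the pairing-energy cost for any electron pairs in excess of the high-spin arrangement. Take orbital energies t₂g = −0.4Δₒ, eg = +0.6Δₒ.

Cr is in group 6, so Cr²⁺ is d⁴ (6 − 2 = 4).
Since Δₒ = 22200 cm⁻¹ > P = 15300 cm⁻¹, the complex adopts the low-spin configuration.
That gives t₂g⁴ eg⁰.
Orbital CFSE = -1.6Δₒ = -1.6 × 22200 = -35520 cm⁻¹.
Excess pairs vs high-spin: 1 − 0 = 1; pairing cost = +15300 cm⁻¹.
Net CFSE = -35520 + 15300 = -20220 cm⁻¹.

-20220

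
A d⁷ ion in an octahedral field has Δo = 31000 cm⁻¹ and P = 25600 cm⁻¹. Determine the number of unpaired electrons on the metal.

1

Since Δo = 31000 cm⁻¹ > P = 25600 cm⁻¹, the complex adopts the low-spin configuration.
Configuration: t₂g⁶ eg¹.
Unpaired electrons: 1.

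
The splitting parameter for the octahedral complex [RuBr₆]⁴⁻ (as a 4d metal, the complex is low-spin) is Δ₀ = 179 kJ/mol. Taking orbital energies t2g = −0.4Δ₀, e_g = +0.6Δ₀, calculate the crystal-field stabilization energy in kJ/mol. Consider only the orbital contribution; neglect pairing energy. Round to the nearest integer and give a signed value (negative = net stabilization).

Each Br⁻ contributes -1; 6 × (-1) = -6. With overall charge -4, Ru is in the +2 oxidation state.
Ru²⁺: group 8, so d-count = 8 − 2 = 6.
Configuration: t2g^6 e_g^0.
Orbital CFSE = 6(-0.4) + 0(0.6) = -2.4Δ₀ = -2.4 × 179 = -430 kJ/mol.

-430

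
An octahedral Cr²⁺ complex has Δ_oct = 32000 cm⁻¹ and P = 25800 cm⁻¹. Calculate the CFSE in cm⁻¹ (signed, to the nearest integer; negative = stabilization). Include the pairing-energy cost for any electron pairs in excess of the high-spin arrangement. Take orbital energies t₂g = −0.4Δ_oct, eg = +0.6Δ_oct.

-25400

Cr²⁺: group 6, so d-count = 6 − 2 = 4.
With Δ_oct > P the complex is low-spin.
Filling d⁴ accordingly: t₂g⁴ eg⁰.
Orbital CFSE = -1.6Δ_oct = -1.6 × 32000 = -51200 cm⁻¹.
Excess pairs vs high-spin: 1 − 0 = 1; pairing cost = +25800 cm⁻¹.
Net CFSE = -51200 + 25800 = -25400 cm⁻¹.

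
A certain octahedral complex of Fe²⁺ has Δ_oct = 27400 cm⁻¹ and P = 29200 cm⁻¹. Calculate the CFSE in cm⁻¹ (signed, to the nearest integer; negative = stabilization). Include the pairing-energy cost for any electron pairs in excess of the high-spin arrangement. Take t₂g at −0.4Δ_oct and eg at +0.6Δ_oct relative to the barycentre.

-10960

Fe sits in group 8; removing 2 electrons leaves Fe²⁺ with 8 − 2 = 6 d electrons.
With Δ_oct < P the complex is high-spin.
Configuration: t₂g⁴ eg².
Orbital CFSE = -0.4Δ_oct = -0.4 × 27400 = -10960 cm⁻¹.
High-spin has no excess pairs, so no pairing correction applies.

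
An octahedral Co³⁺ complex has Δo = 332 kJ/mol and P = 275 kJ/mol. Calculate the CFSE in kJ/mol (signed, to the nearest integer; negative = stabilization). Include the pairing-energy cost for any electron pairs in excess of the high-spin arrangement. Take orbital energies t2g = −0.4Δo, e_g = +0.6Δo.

-247

Co³⁺: group 9, so d-count = 9 − 3 = 6.
Since Δo = 332 kJ/mol > P = 275 kJ/mol, the complex adopts the low-spin configuration.
That gives t2g^6 e_g^0.
Orbital CFSE = -2.4Δo = -2.4 × 332 = -797 kJ/mol.
Excess pairs vs high-spin: 3 − 1 = 2; pairing cost = +550 kJ/mol.
Net CFSE = -797 + 550 = -247 kJ/mol.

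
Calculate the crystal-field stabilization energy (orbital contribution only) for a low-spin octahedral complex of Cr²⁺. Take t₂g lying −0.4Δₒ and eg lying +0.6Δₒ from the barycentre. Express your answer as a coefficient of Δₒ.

-1.6 Δₒ

Group 6 minus oxidation state +2 gives a d⁴ configuration for Cr²⁺.
Configuration: t₂g⁴ eg⁰.
CFSE = 4(-0.4Δₒ) + 0(0.6Δₒ) = -1.6Δₒ + 0.0Δₒ = -1.6Δₒ.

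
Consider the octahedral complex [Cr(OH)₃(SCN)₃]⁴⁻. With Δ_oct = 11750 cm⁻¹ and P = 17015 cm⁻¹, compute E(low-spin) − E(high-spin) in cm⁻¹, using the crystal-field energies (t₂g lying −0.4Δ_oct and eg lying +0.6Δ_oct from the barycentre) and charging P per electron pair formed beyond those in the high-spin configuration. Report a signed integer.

5265

Ligand charges: 3×(-1) from OH⁻ and 3×(-1) from SCN⁻ sum to -6; with overall charge -4, Cr is +2.
Cr²⁺: group 6, so d-count = 6 − 2 = 4.
High-spin: t₂g³ eg¹, CFSE = -0.6Δ_oct = -7050 cm⁻¹.
Low-spin: t₂g⁴ eg⁰, orbital CFSE = -1.6Δ_oct = -18800 cm⁻¹; plus 1 excess pair × P = +17015 cm⁻¹; total -1785 cm⁻¹.
Thus E(LS) − E(HS) = 5265 cm⁻¹.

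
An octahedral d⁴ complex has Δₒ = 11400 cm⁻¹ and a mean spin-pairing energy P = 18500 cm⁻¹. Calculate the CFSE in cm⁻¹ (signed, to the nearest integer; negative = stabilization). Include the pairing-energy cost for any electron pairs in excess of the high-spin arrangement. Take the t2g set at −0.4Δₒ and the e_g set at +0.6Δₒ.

Since Δₒ = 11400 cm⁻¹ < P = 18500 cm⁻¹, the complex adopts the high-spin configuration.
Filling d⁴ accordingly: t2g^3 e_g^1.
Orbital CFSE = -0.6Δₒ = -0.6 × 11400 = -6840 cm⁻¹.
High-spin has no excess pairs, so no pairing correction applies.

-6840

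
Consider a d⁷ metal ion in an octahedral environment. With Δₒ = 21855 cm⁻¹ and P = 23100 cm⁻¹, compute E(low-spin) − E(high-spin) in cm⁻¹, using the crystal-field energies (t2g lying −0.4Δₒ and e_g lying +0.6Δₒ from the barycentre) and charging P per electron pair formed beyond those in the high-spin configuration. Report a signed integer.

1245

In the high-spin limit (t2g^5 e_g^2) the orbital term is -0.8Δₒ = -17484 cm⁻¹, with no excess pairing.
Low-spin t2g^6 e_g^1 gives -1.8Δₒ = -39339 cm⁻¹, but forming 1 extra pair costs 1P = 23100 cm⁻¹, so E(LS) = -39339 + 23100 = -16239 cm⁻¹.
E(LS) − E(HS) = -16239 − (-17484) = 1245 cm⁻¹.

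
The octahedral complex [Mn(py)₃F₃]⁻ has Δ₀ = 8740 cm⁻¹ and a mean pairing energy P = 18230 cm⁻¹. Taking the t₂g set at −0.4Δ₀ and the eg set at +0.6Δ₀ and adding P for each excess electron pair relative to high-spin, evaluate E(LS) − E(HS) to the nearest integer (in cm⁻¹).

Ligand charges: 3×(+0) from py and 3×(-1) from F⁻ sum to -3; with overall charge -1, Mn is +2.
Mn sits in group 7; removing 2 electrons leaves Mn²⁺ with 7 − 2 = 5 d electrons.
High-spin d⁵ fills as t₂g³ eg² with CFSE 3(−0.4) + 2(+0.6) = 0.0Δ₀ = 0 cm⁻¹.
Low-spin t₂g⁵ eg⁰ gives -2.0Δ₀ = -17480 cm⁻¹, but forming 2 extra pairs costs 2P = 36460 cm⁻¹, so E(LS) = -17480 + 36460 = 18980 cm⁻¹.
E(LS) − E(HS) = 18980 − (0) = 18980 cm⁻¹.

18980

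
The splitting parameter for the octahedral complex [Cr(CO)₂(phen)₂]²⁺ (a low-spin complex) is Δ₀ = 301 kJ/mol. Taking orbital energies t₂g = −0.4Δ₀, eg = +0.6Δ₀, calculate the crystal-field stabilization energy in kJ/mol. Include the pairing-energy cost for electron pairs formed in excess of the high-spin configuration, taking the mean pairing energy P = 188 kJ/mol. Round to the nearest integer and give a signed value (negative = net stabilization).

Ligand charges: 2×(+0) from CO and 2×(+0) from phen sum to +0; with overall charge +2, Cr is +2.
Cr²⁺: group 6, so d-count = 6 − 2 = 4.
Configuration: t₂g⁴ eg⁰.
CFSE(orbital) = 4×(-0.4Δ₀) + 0×(0.6Δ₀) = -1.6Δ₀; with Δ₀ = 301 kJ/mol that is -482 kJ/mol.
High-spin d⁴ would be t₂g³ eg¹ with 0 pairs; low-spin has 1, so 1 excess pair costs +1P = +188 kJ/mol.
Net CFSE = -482 + 188 = -294 kJ/mol.

-294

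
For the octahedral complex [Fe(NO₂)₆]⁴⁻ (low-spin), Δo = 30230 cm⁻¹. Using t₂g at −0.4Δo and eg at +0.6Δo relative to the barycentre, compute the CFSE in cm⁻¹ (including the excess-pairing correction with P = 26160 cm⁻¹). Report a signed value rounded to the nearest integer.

-20232

Each NO₂⁻ contributes -1; 6 × (-1) = -6. With overall charge -4, Fe is in the +2 oxidation state.
Fe is in group 8, so Fe²⁺ is d⁶ (8 − 2 = 6).
The d⁶ electrons fill as t₂g⁶ eg⁰.
CFSE(orbital) = 6×(-0.4Δo) + 0×(0.6Δo) = -2.4Δo; with Δo = 30230 cm⁻¹ that is -72552 cm⁻¹.
High-spin d⁶ would be t₂g⁴ eg² with 1 pair; low-spin has 3, so 2 excess pairs cost +2P = +52320 cm⁻¹.
Overall CFSE = -72552 + 52320 = -20232 cm⁻¹.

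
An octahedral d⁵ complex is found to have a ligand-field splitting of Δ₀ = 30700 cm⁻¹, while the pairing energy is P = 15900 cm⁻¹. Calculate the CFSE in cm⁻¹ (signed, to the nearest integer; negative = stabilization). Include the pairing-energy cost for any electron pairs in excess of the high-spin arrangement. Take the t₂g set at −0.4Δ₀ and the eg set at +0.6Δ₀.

Here Δ₀ > P (30700 > 15900), so the low-spin state is favoured.
That gives t₂g⁵ eg⁰.
Orbital CFSE = -2.0Δ₀ = -2.0 × 30700 = -61400 cm⁻¹.
Excess pairs vs high-spin: 2 − 0 = 2; pairing cost = +31800 cm⁻¹.
Net CFSE = -61400 + 31800 = -29600 cm⁻¹.

-29600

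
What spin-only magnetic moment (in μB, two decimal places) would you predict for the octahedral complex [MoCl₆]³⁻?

Each Cl⁻ contributes -1; 6 × (-1) = -6. With overall charge -3, Mo is in the +3 oxidation state.
Group 6 minus oxidation state +3 gives a d³ configuration for Mo³⁺.
For octahedral d³ the high- and low-spin configurations coincide.
Configuration: t2g^3 e_g^0 → 3 unpaired electrons.
μ(spin-only) = √[3(3+2)] = √15 ≈ 3.87 μB.

3.87 μB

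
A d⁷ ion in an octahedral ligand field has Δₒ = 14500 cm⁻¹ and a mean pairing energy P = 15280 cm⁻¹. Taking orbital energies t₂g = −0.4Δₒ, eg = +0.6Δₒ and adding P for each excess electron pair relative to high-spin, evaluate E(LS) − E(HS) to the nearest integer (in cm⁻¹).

780

In the high-spin limit (t₂g⁵ eg²) the orbital term is -0.8Δₒ = -11600 cm⁻¹, with no excess pairing.
Low-spin t₂g⁶ eg¹ gives -1.8Δₒ = -26100 cm⁻¹, but forming 1 extra pair costs 1P = 15280 cm⁻¹, so E(LS) = -26100 + 15280 = -10820 cm⁻¹.
E(LS) − E(HS) = -10820 − (-11600) = 780 cm⁻¹.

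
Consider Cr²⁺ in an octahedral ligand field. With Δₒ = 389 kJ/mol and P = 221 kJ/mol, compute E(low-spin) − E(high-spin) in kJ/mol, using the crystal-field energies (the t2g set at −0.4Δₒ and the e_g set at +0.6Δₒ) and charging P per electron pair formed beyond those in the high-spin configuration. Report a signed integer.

-168

Group 6 minus oxidation state +2 gives a d⁴ configuration for Cr²⁺.
High-spin: t2g^3 e_g^1, CFSE = -0.6Δₒ = -233 kJ/mol.
Low-spin: t2g^4 e_g^0, orbital CFSE = -1.6Δₒ = -622 kJ/mol; plus 1 excess pair × P = +221 kJ/mol; total -401 kJ/mol.
E(LS) − E(HS) = -401 − (-233) = -168 kJ/mol.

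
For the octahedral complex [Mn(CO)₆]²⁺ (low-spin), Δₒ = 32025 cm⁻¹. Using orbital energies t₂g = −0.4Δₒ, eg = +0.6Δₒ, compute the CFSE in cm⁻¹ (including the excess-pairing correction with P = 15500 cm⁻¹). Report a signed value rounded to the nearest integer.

-33050

CO is neutral, so the +2 overall charge sits on Mn: oxidation state +2.
Mn is in group 7, so Mn²⁺ is d⁵ (7 − 2 = 5).
Configuration: t₂g⁵ eg⁰.
Orbital CFSE = 5(-0.4) + 0(0.6) = -2.0Δₒ = -2.0 × 32025 = -64050 cm⁻¹.
Pairing penalty: 2 pairs vs 0 in the high-spin reference → 2 extra × P = 31000 cm⁻¹.
Net CFSE = -64050 + 31000 = -33050 cm⁻¹.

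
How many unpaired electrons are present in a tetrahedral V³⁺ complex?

2

Group 5 minus oxidation state +3 gives a d² configuration for V³⁺.
With tetrahedral geometry the complex is necessarily high-spin.
Configuration: e² t₂⁰, giving 2 unpaired electrons.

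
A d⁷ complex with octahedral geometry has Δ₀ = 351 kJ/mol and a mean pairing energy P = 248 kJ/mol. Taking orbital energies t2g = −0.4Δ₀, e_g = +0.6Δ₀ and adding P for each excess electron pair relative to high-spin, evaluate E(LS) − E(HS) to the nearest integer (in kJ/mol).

In the high-spin limit (t2g^5 e_g^2) the orbital term is -0.8Δ₀ = -281 kJ/mol, with no excess pairing.
For low-spin the configuration is t2g^6 e_g^1: orbital energy -1.8 × 351 = -632 kJ/mol, and 1 additional pair relative to high-spin adds 248 kJ/mol, giving -384 kJ/mol.
Thus E(LS) − E(HS) = -103 kJ/mol.

-103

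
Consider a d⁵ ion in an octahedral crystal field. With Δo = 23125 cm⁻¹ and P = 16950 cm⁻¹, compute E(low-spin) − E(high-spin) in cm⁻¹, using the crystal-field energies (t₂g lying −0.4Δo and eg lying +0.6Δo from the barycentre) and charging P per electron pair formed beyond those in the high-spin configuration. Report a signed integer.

-12350

High-spin d⁵ fills as t₂g³ eg² with CFSE 3(−0.4) + 2(+0.6) = 0.0Δo = 0 cm⁻¹.
Low-spin: t₂g⁵ eg⁰, orbital CFSE = -2.0Δo = -46250 cm⁻¹; plus 2 excess pairs × P = +33900 cm⁻¹; total -12350 cm⁻¹.
Thus E(LS) − E(HS) = -12350 cm⁻¹.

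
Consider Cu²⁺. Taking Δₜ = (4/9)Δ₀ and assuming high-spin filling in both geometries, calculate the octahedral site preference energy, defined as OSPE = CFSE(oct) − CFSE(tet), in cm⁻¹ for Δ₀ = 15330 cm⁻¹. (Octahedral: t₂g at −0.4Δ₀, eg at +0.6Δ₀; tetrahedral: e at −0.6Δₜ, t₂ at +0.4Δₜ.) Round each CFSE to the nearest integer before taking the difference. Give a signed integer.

-6473

Cu is in group 11, so Cu²⁺ is d⁹ (11 − 2 = 9).
In an octahedral site d⁹ (HS) is t₂g⁶ eg³, giving CFSE(oct) = -0.6Δ₀ = -9198 cm⁻¹.
Tetrahedral: e⁴ t₂⁵, CFSE = 4(−0.6) + 5(+0.4) = -0.4Δₜ = -0.4 × (4/9) × 15330 = -2725 cm⁻¹.
Subtracting, OSPE = -9198 − (-2725) = -6473 cm⁻¹.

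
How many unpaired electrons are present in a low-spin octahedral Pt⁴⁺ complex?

Group 10 minus oxidation state +4 gives a d⁶ configuration for Pt⁴⁺.
Configuration: t₂g⁶ eg⁰, giving 0 unpaired electrons.

0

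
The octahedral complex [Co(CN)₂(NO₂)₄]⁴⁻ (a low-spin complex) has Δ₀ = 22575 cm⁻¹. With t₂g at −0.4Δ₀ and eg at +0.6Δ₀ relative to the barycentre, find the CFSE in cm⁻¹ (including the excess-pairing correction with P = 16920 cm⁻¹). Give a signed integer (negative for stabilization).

Ligand charges: 2×(-1) from CN⁻ and 4×(-1) from NO₂⁻ sum to -6; with overall charge -4, Co is +2.
Group 9 minus oxidation state +2 gives a d⁷ configuration for Co²⁺.
Electron filling gives t₂g⁶ eg¹.
Orbital CFSE = 6(-0.4) + 1(0.6) = -1.8Δ₀ = -1.8 × 22575 = -40635 cm⁻¹.
High-spin d⁷ would be t₂g⁵ eg² with 2 pairs; low-spin has 3, so 1 excess pair costs +1P = +16920 cm⁻¹.
Net CFSE = -40635 + 16920 = -23715 cm⁻¹.

-23715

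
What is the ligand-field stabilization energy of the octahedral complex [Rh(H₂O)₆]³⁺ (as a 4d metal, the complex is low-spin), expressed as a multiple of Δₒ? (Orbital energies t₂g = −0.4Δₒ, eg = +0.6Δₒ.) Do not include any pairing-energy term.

H₂O is neutral, so the +3 overall charge sits on Rh: oxidation state +3.
Group 9 minus oxidation state +3 gives a d⁶ configuration for Rh³⁺.
Configuration: t₂g⁶ eg⁰.
CFSE = 6(-0.4Δₒ) + 0(0.6Δₒ) = -2.4Δₒ + 0.0Δₒ = -2.4Δₒ.

-2.4 Δₒ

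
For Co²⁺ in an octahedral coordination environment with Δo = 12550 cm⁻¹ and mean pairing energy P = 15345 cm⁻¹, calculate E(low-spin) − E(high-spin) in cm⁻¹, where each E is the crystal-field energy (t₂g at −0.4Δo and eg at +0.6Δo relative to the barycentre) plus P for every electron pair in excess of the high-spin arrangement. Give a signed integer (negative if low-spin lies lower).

Co is in group 9, so Co²⁺ is d⁷ (9 − 2 = 7).
In the high-spin limit (t₂g⁵ eg²) the orbital term is -0.8Δo = -10040 cm⁻¹, with no excess pairing.
Low-spin t₂g⁶ eg¹ gives -1.8Δo = -22590 cm⁻¹, but forming 1 extra pair costs 1P = 15345 cm⁻¹, so E(LS) = -22590 + 15345 = -7245 cm⁻¹.
E(LS) − E(HS) = -7245 − (-10040) = 2795 cm⁻¹.

2795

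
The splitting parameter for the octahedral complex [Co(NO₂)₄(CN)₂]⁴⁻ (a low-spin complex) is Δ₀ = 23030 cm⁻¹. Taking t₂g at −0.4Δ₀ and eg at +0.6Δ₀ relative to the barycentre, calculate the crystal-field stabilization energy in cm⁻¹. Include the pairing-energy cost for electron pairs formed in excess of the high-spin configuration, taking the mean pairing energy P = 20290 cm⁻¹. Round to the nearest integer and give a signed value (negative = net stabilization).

-21164

Ligand charges: 4×(-1) from NO₂⁻ and 2×(-1) from CN⁻ sum to -6; with overall charge -4, Co is +2.
Co is in group 9, so Co²⁺ is d⁷ (9 − 2 = 7).
The d⁷ electrons fill as t₂g⁶ eg¹.
CFSE(orbital) = 6×(-0.4Δ₀) + 1×(0.6Δ₀) = -1.8Δ₀; with Δ₀ = 23030 cm⁻¹ that is -41454 cm⁻¹.
Relative to high-spin t₂g⁵ eg² (2 paired), the low-spin configuration has 1 additional pair, contributing +1 × 20290 = +20290 cm⁻¹.
Net CFSE = -41454 + 20290 = -21164 cm⁻¹.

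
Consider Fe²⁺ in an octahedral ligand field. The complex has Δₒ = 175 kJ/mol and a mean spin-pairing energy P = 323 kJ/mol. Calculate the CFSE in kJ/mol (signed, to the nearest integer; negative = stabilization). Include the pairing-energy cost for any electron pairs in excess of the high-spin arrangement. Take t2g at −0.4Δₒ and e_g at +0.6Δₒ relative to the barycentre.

Fe sits in group 8; removing 2 electrons leaves Fe²⁺ with 8 − 2 = 6 d electrons.
With Δₒ < P the complex is high-spin.
Configuration: t2g^4 e_g^2.
Orbital CFSE = -0.4Δₒ = -0.4 × 175 = -70 kJ/mol.
High-spin has no excess pairs, so no pairing correction applies.

-70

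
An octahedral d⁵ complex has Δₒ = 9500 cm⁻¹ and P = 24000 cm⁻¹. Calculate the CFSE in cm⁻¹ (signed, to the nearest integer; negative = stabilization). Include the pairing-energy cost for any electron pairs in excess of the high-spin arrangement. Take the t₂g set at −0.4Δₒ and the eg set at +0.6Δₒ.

Since Δₒ = 9500 cm⁻¹ < P = 24000 cm⁻¹, the complex adopts the high-spin configuration.
Filling d⁵ accordingly: t₂g³ eg².
Orbital CFSE = 0.0Δₒ = 0.0 × 9500 = 0 cm⁻¹.
High-spin has no excess pairs, so no pairing correction applies.

0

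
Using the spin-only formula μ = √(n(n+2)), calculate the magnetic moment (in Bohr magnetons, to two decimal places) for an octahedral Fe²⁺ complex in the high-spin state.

4.90 Bohr magnetons

Fe²⁺: group 8, so d-count = 8 − 2 = 6.
Configuration: t₂g⁴ eg² → 4 unpaired electrons.
μ(spin-only) = √[4(4+2)] = √24 ≈ 4.90 Bohr magnetons.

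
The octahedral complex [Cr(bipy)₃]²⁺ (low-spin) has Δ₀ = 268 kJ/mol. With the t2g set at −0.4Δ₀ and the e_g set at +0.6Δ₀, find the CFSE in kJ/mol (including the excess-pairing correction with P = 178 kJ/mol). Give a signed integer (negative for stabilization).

-251

bipy is neutral, so the +2 overall charge sits on Cr: oxidation state +2.
Group 6 minus oxidation state +2 gives a d⁴ configuration for Cr²⁺.
Electron filling gives t2g^4 e_g^0.
CFSE(orbital) = 4×(-0.4Δ₀) + 0×(0.6Δ₀) = -1.6Δ₀; with Δ₀ = 268 kJ/mol that is -429 kJ/mol.
Relative to high-spin t2g^3 e_g^1 (0 paired), the low-spin configuration has 1 additional pair, contributing +1 × 178 = +178 kJ/mol.
Overall CFSE = -429 + 178 = -251 kJ/mol.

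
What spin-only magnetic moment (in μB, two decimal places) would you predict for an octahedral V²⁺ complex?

3.87 μB

V is in group 5, so V²⁺ is d³ (5 − 2 = 3).
For octahedral d³ the high- and low-spin configurations coincide.
Configuration: t₂g³ eg⁰ → 3 unpaired electrons.
μ(spin-only) = √[3(3+2)] = √15 ≈ 3.87 μB.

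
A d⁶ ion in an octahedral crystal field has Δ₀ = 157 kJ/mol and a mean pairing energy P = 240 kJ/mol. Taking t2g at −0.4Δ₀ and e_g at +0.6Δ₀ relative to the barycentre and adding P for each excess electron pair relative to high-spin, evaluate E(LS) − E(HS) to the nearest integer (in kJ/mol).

High-spin: t2g^4 e_g^2, CFSE = -0.4Δ₀ = -63 kJ/mol.
Low-spin t2g^6 e_g^0 gives -2.4Δ₀ = -377 kJ/mol, but forming 2 extra pairs costs 2P = 480 kJ/mol, so E(LS) = -377 + 480 = 103 kJ/mol.
E(LS) − E(HS) = 103 − (-63) = 166 kJ/mol.

166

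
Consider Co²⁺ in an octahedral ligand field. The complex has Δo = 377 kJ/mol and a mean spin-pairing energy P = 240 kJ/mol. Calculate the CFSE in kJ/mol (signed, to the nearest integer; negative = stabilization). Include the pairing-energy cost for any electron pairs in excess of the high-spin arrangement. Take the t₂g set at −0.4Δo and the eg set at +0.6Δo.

-439

Co is in group 9, so Co²⁺ is d⁷ (9 − 2 = 7).
Here Δo > P (377 > 240), so the low-spin state is favoured.
That gives t₂g⁶ eg¹.
Orbital CFSE = -1.8Δo = -1.8 × 377 = -679 kJ/mol.
Excess pairs vs high-spin: 3 − 2 = 1; pairing cost = +240 kJ/mol.
Net CFSE = -679 + 240 = -439 kJ/mol.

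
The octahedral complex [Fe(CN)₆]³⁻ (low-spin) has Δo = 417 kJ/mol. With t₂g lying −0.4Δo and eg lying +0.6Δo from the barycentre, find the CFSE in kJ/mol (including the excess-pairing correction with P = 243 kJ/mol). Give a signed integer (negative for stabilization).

Each CN⁻ contributes -1; 6 × (-1) = -6. With overall charge -3, Fe is in the +3 oxidation state.
Fe³⁺: group 8, so d-count = 8 − 3 = 5.
Electron filling gives t₂g⁵ eg⁰.
The orbital stabilization is -2.0Δo = -2.0 × 417 = -834 kJ/mol.
Relative to high-spin t₂g³ eg² (0 paired), the low-spin configuration has 2 additional pairs, contributing +2 × 243 = +486 kJ/mol.
Overall CFSE = -834 + 486 = -348 kJ/mol.

-348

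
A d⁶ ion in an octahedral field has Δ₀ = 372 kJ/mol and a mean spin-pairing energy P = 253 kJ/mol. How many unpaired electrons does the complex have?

0

Here Δ₀ > P (372 > 253), so the low-spin state is favoured.
Filling d⁶ accordingly: t₂g⁶ eg⁰.
Unpaired electrons: 0.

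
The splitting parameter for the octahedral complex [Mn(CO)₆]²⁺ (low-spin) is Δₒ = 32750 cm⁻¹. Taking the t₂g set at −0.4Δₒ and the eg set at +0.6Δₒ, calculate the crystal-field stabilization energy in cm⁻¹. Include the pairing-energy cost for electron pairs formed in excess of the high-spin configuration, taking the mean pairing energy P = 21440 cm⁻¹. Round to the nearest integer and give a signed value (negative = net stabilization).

-22620

CO is neutral, so the +2 overall charge sits on Mn: oxidation state +2.
Mn sits in group 7; removing 2 electrons leaves Mn²⁺ with 7 − 2 = 5 d electrons.
Configuration: t₂g⁵ eg⁰.
Orbital CFSE = 5(-0.4) + 0(0.6) = -2.0Δₒ = -2.0 × 32750 = -65500 cm⁻¹.
High-spin d⁵ would be t₂g³ eg² with 0 pairs; low-spin has 2, so 2 excess pairs cost +2P = +42880 cm⁻¹.
Combining: -65500 + 42880 = -22620 cm⁻¹.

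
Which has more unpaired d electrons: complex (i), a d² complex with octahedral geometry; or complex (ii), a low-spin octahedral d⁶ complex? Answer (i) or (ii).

(i)

(i): t₂g² eg⁰ → 2 unpaired.
(ii): t₂g⁶ eg⁰ → 0 unpaired.
So (i) has more unpaired electrons.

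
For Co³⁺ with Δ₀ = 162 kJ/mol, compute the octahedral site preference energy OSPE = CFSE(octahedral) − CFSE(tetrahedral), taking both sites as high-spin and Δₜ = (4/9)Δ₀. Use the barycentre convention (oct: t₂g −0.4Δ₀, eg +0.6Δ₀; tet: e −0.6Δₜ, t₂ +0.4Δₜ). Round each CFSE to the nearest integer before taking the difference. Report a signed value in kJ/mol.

Group 9 minus oxidation state +3 gives a d⁶ configuration for Co³⁺.
Octahedral (high-spin): t₂g⁴ eg², CFSE = 4(−0.4) + 2(+0.6) = -0.4Δ₀ = -0.4 × 162 = -65 kJ/mol.
Tetrahedral: e³ t₂³, CFSE = 3(−0.6) + 3(+0.4) = -0.6Δₜ = -0.6 × (4/9) × 162 = -43 kJ/mol.
OSPE = CFSE(oct) − CFSE(tet) = -65 − (-43) = -22 kJ/mol.

-22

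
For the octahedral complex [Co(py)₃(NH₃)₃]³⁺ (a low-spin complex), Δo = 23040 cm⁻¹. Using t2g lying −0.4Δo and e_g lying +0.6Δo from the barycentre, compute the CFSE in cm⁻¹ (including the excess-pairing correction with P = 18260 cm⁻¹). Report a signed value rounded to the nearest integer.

Ligand charges: 3×(+0) from py and 3×(+0) from NH₃ sum to +0; with overall charge +3, Co is +3.
Co³⁺: group 9, so d-count = 9 − 3 = 6.
Configuration: t2g^6 e_g^0.
Orbital CFSE = 6(-0.4) + 0(0.6) = -2.4Δo = -2.4 × 23040 = -55296 cm⁻¹.
Pairing penalty: 3 pairs vs 1 in the high-spin reference → 2 extra × P = 36520 cm⁻¹.
Combining: -55296 + 36520 = -18776 cm⁻¹.

-18776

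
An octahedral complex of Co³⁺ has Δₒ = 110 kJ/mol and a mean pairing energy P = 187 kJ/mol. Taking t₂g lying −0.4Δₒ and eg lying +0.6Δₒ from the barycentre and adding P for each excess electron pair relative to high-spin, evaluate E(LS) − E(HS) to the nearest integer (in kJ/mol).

154

Co³⁺: group 9, so d-count = 9 − 3 = 6.
High-spin: t₂g⁴ eg², CFSE = -0.4Δₒ = -44 kJ/mol.
For low-spin the configuration is t₂g⁶ eg⁰: orbital energy -2.4 × 110 = -264 kJ/mol, and 2 additional pairs relative to high-spin add 374 kJ/mol, giving 110 kJ/mol.
E(LS) − E(HS) = 110 − (-44) = 154 kJ/mol.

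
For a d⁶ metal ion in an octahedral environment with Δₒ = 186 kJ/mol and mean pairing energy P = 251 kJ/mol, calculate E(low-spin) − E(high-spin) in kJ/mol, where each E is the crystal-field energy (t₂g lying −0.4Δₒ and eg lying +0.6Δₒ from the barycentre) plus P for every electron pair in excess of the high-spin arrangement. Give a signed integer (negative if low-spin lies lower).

130

High-spin d⁶ fills as t₂g⁴ eg² with CFSE 4(−0.4) + 2(+0.6) = -0.4Δₒ = -74 kJ/mol.
Low-spin: t₂g⁶ eg⁰, orbital CFSE = -2.4Δₒ = -446 kJ/mol; plus 2 excess pairs × P = +502 kJ/mol; total 56 kJ/mol.
E(LS) − E(HS) = 56 − (-74) = 130 kJ/mol.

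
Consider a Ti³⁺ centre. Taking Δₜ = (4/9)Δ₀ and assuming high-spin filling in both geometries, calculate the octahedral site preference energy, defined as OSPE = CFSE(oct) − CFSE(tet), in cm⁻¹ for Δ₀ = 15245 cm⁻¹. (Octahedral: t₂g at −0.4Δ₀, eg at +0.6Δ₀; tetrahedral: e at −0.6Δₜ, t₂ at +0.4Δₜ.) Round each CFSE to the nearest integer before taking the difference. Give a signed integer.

Ti is in group 4, so Ti³⁺ is d¹ (4 − 3 = 1).
In an octahedral site d¹ (HS) is t2g^1 e_g^0, giving CFSE(oct) = -0.4Δ₀ = -6098 cm⁻¹.
In a tetrahedral site the filling is e^1 t2^0: CFSE(tet) = -0.6Δₜ = -0.6 × (4/9)(15245) = -4065 cm⁻¹.
OSPE = -6098 − (-4065) = -2033 cm⁻¹.

-2033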